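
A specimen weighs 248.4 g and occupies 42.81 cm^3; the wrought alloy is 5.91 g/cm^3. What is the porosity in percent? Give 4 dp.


rho_part = 248.4 / 42.81 = 5.80238262 g/cm^3
Porosity = (1 - 5.80238262/5.91)*100 = 1.8209 %


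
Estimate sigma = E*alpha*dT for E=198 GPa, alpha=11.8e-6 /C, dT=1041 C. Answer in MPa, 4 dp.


sigma = 198*1000 * 11.8e-6 * 1041 = 2432.1924 MPa


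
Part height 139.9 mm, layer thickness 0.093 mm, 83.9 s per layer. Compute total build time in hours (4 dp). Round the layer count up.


Layers = ceil(139.9/0.093) = 1505
t = 1505 * 83.9 / 3600 = 35.0749 hrs


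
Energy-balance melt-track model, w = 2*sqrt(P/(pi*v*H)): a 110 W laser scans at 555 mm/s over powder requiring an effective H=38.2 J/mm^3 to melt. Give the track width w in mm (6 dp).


w = 2*sqrt(110/(pi*555*38.2)) = 0.081278 mm


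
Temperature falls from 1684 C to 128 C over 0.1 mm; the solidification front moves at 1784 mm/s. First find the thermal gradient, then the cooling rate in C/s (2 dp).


G = (1684-128)/0.1 = 15560.0 C/mm
CR = 15560.0 * 1784 = 27759040.0 C/s


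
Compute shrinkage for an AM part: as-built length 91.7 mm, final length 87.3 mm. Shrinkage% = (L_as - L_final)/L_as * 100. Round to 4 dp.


Shrinkage = ((91.7-87.3)/91.7)*100 = 4.7983 %


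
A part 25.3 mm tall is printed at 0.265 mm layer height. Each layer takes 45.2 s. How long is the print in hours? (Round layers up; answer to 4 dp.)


Layers = ceil(25.3/0.265) = 96
t = 96 * 45.2 / 3600 = 1.2053 hrs


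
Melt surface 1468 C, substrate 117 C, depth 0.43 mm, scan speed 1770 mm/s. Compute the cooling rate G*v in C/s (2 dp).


G = (1468-117)/0.43 = 3141.86046512 C/mm
CR = 3141.86046512 * 1770 = 5561093.02 C/s


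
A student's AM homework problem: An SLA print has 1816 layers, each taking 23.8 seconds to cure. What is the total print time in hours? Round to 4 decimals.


t = 1816 * 23.8 / 3600 = 12.0058 hrs


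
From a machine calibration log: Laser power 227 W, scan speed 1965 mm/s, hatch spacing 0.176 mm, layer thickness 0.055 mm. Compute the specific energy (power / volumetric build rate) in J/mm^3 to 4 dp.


Build rate = 1965 * 0.176 * 0.055 = 19.0212 mm^3/s
SE = 227 / 19.0212 = 11.9341 J/mm^3


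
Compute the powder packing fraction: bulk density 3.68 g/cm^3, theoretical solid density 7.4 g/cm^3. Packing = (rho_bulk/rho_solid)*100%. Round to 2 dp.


Packing = (3.68/7.4)*100 = 49.73 %


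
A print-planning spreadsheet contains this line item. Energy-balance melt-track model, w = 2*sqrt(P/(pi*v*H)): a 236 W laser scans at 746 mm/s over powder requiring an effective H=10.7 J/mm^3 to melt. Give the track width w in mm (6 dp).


w = 2*sqrt(236/(pi*746*10.7)) = 0.194021 mm


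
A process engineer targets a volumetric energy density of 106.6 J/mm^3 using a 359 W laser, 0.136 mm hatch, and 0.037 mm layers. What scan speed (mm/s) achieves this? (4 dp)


v = 359 / (106.6*0.136*0.037) = 669.2627 mm/s


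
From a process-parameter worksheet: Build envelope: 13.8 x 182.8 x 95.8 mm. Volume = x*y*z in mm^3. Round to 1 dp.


V = 13.8 * 182.8 * 95.8 = 241668.9 mm^3


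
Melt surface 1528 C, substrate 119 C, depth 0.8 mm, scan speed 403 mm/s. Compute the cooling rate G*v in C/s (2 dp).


G = (1528-119)/0.8 = 1761.25 C/mm
CR = 1761.25 * 403 = 709783.75 C/s


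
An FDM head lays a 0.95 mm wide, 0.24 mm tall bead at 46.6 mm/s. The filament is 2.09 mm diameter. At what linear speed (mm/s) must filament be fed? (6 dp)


Q = 0.95 * 0.24 * 46.6 = 10.6248 mm^3/s
A_fil = pi*(2.09/2)^2 = 3.43069772 mm^2
v_feed = 10.6248 / 3.43069772 = 3.096979 mm/s


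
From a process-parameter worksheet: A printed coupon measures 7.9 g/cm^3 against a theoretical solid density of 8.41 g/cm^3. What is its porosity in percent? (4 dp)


Porosity = (1-7.9/8.41)*100 = 6.0642 %


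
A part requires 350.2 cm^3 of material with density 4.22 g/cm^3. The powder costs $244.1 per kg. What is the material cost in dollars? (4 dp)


Mass = 350.2*4.22/1000 = 1.477844 kg
Cost = 1.477844 * 244.1 = 360.7417 $


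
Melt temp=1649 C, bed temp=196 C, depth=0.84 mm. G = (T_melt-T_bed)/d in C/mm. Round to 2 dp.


G = (1649-196)/0.84 = 1729.76 C/mm


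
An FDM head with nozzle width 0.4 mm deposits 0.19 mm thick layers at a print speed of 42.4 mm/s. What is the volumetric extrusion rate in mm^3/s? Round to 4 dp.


Rate = 0.4 * 0.19 * 42.4 = 3.2224 mm^3/s


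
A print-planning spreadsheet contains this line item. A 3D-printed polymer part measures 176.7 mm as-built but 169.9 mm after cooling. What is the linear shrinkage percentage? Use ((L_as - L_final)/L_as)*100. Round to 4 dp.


Shrinkage = ((176.7-169.9)/176.7)*100 = 3.8483 %


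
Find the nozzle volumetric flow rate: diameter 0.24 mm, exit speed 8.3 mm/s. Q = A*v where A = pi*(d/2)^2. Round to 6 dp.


A = pi*(0.24/2)^2 = 0.04523893 mm^2
Q = 0.04523893 * 8.3 = 0.375483 mm^3/s


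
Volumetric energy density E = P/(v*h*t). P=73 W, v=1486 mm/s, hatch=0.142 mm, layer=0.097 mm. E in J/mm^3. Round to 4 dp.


E = 73 / (1486*0.142*0.097) = 3.5665 J/mm^3


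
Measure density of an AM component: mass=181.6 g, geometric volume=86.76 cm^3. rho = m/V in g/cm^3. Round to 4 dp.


rho = 181.6 / 86.76 = 2.0931 g/cm^3


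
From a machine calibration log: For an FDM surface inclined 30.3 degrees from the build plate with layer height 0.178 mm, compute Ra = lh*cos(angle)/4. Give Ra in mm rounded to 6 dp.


Ra = 0.178 * cos(30.3) / 4 = 0.038421 mm


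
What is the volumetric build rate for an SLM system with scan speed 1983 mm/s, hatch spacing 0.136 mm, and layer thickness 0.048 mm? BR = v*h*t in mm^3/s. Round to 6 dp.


Rate = 1983 * 0.136 * 0.048 = 12.945024 mm^3/s


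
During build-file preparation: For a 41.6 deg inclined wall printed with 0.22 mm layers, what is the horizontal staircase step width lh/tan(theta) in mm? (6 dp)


step = 0.22 / tan(41.6) = 0.247792 mm


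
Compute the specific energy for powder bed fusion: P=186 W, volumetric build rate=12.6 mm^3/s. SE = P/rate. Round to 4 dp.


SE = 186 / 12.6 = 14.7619 J/mm^3


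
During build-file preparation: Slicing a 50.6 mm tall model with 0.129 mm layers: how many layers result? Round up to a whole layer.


Layers = ceil(50.6/0.129) = 393


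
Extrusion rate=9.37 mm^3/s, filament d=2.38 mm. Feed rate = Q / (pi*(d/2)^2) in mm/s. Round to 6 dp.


A = pi*(2.38/2)^2 = 4.448809
v = 9.37 / 4.448809 = 2.106182 mm/s


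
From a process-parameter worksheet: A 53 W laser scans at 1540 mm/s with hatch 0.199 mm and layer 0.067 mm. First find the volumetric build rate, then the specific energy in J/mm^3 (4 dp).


Build rate = 1540 * 0.199 * 0.067 = 20.53282 mm^3/s
SE = 53 / 20.53282 = 2.5812 J/mm^3


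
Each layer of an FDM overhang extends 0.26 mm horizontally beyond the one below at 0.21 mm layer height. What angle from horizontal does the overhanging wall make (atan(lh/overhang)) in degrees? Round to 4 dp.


angle = atan(0.21/0.26) = 38.9275 degrees


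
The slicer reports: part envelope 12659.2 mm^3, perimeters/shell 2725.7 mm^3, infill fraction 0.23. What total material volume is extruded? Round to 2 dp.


V_infill = (12659.2 - 2725.7) * 0.23 = 2284.71
V_total = 2725.7 + 2284.71 = 5010.41 mm^3


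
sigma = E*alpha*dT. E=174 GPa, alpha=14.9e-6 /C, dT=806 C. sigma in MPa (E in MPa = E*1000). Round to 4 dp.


sigma = 174*1000 * 14.9e-6 * 806 = 2089.6356 MPa


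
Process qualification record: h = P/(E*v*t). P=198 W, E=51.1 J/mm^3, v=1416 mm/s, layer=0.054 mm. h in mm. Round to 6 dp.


h = 198 / (51.1*1416*0.054) = 0.050674 mm


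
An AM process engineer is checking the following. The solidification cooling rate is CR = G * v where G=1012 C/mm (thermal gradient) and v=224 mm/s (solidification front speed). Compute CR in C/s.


CR = 1012 * 224 = 226688 C/s


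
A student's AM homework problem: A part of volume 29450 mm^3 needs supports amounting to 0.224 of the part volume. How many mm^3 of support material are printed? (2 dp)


V_support = 29450 * 0.224 = 6596.8 mm^3


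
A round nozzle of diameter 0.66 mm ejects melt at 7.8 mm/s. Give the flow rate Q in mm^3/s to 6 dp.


A = pi*(0.66/2)^2 = 0.34211944 mm^2
Q = 0.34211944 * 7.8 = 2.668532 mm^3/s


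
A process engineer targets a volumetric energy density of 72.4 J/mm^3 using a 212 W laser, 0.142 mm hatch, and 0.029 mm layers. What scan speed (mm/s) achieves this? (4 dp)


v = 212 / (72.4*0.142*0.029) = 711.0677 mm/s


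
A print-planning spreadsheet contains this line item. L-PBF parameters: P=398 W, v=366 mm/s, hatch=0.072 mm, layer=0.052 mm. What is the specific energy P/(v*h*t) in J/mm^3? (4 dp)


Build rate = 366 * 0.072 * 0.052 = 1.370304 mm^3/s
SE = 398 / 1.370304 = 290.4465 J/mm^3


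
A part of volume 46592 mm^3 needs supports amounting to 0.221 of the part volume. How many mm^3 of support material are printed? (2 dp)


V_support = 46592 * 0.221 = 10296.83 mm^3


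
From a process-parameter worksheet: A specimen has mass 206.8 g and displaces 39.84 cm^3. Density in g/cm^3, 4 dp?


rho = 206.8 / 39.84 = 5.1908 g/cm^3


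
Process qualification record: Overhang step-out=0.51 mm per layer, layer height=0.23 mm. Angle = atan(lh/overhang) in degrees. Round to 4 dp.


angle = atan(0.23/0.51) = 24.2744 degrees


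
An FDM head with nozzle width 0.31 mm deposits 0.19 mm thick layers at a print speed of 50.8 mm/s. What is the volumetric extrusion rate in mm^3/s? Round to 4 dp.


Rate = 0.31 * 0.19 * 50.8 = 2.9921 mm^3/s


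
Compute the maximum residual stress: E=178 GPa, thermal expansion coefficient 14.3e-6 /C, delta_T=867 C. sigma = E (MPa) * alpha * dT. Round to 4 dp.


sigma = 178*1000 * 14.3e-6 * 867 = 2206.8618 MPa


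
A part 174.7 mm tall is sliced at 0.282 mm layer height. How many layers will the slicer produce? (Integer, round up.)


Layers = ceil(174.7/0.282) = 620


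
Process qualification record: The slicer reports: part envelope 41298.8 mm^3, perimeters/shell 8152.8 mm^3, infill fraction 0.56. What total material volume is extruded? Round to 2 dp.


V_infill = (41298.8 - 8152.8) * 0.56 = 18561.76
V_total = 8152.8 + 18561.76 = 26714.56 mm^3


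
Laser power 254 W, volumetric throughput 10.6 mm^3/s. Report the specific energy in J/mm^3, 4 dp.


SE = 254 / 10.6 = 23.9623 J/mm^3


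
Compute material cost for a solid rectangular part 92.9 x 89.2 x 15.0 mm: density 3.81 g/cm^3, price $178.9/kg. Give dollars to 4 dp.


V = 92.9 * 89.2 * 15.0 = 124300.2 mm^3 = 124.3002 cm^3
Mass = 124.3002 * 3.81 / 1000 = 0.47358376 kg
Cost = 0.47358376 * 178.9 = 84.7241 $


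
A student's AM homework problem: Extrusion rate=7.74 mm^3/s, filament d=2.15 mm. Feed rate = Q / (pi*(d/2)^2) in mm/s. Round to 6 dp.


A = pi*(2.15/2)^2 = 3.630503
v = 7.74 / 3.630503 = 2.131936 mm/s


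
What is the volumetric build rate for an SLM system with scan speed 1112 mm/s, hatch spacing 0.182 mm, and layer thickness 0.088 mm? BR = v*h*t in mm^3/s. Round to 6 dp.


Rate = 1112 * 0.182 * 0.088 = 17.809792 mm^3/s


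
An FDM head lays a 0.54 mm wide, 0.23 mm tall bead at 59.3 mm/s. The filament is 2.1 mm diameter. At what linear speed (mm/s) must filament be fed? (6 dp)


Q = 0.54 * 0.23 * 59.3 = 7.36506 mm^3/s
A_fil = pi*(2.1/2)^2 = 3.4636059 mm^2
v_feed = 7.36506 / 3.4636059 = 2.126414 mm/s


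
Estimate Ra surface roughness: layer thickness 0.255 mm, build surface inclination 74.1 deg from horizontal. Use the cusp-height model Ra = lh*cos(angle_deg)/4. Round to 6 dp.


Ra = 0.255 * cos(74.1) / 4 = 0.017465 mm


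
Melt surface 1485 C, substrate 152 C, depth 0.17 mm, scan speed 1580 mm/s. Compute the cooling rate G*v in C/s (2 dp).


G = (1485-152)/0.17 = 7841.17647059 C/mm
CR = 7841.17647059 * 1580 = 12389058.82 C/s


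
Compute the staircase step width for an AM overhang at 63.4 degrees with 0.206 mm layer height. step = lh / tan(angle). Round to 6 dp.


step = 0.206 / tan(63.4) = 0.103157 mm


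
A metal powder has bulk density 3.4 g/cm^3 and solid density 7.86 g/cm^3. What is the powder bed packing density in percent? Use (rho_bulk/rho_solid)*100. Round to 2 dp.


Packing = (3.4/7.86)*100 = 43.26 %


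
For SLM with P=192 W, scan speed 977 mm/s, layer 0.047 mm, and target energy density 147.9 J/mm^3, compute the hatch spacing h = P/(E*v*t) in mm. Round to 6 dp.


h = 192 / (147.9*977*0.047) = 0.028271 mm


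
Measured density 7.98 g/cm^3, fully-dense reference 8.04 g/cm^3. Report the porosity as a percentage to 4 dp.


Porosity = (1-7.98/8.04)*100 = 0.7463 %


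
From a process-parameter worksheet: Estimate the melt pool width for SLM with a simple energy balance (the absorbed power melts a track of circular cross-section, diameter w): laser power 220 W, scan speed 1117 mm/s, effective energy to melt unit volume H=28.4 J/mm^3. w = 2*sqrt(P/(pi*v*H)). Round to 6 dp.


w = 2*sqrt(220/(pi*1117*28.4)) = 0.093968 mm


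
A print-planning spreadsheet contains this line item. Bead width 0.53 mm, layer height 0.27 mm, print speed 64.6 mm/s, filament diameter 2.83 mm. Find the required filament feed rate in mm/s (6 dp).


Q = 0.53 * 0.27 * 64.6 = 9.24426 mm^3/s
A_fil = pi*(2.83/2)^2 = 6.29017535 mm^2
v_feed = 9.24426 / 6.29017535 = 1.469635 mm/s


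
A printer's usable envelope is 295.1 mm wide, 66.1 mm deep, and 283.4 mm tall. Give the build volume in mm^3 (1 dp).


V = 295.1 * 66.1 * 283.4 = 5528031.6 mm^3


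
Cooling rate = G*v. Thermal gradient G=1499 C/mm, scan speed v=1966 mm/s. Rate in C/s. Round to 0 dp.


CR = 1499 * 1966 = 2947034 C/s


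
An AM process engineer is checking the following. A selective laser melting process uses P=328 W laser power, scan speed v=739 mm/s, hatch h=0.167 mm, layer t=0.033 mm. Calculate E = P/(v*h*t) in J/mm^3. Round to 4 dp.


E = 328 / (739*0.167*0.033) = 80.5377 J/mm^3


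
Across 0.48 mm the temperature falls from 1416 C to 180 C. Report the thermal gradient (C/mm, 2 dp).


G = (1416-180)/0.48 = 2575.0 C/mm


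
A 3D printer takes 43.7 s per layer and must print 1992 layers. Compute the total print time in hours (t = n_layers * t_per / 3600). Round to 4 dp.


t = 1992 * 43.7 / 3600 = 24.1807 hrs


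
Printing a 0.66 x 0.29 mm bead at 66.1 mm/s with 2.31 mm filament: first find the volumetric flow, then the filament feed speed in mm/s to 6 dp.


Q = 0.66 * 0.29 * 66.1 = 12.65154 mm^3/s
A_fil = pi*(2.31/2)^2 = 4.19096314 mm^2
v_feed = 12.65154 / 4.19096314 = 3.018767 mm/s


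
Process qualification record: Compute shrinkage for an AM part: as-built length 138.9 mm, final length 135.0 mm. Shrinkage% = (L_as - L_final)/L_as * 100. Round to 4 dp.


Shrinkage = ((138.9-135.0)/138.9)*100 = 2.8078 %


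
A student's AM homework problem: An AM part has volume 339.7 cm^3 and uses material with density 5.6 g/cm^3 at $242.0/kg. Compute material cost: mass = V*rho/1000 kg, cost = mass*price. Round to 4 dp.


Mass = 339.7*5.6/1000 = 1.90232 kg
Cost = 1.90232 * 242.0 = 460.3614 $


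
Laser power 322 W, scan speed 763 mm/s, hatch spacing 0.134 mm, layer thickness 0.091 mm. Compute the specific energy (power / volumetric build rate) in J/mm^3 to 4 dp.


Build rate = 763 * 0.134 * 0.091 = 9.304022 mm^3/s
SE = 322 / 9.304022 = 34.6087 J/mm^3


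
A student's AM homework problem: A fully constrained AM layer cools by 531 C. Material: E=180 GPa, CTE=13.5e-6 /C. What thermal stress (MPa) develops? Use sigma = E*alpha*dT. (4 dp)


sigma = 180*1000 * 13.5e-6 * 531 = 1290.33 MPa


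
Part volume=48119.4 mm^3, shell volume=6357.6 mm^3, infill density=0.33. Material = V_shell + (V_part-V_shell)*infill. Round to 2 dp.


V_infill = (48119.4 - 6357.6) * 0.33 = 13781.39
V_total = 6357.6 + 13781.39 = 20138.99 mm^3


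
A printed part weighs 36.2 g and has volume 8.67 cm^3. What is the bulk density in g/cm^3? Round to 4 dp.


rho = 36.2 / 8.67 = 4.1753 g/cm^3


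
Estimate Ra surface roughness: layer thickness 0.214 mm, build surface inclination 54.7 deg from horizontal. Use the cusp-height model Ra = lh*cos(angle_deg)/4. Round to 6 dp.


Ra = 0.214 * cos(54.7) / 4 = 0.030915 mm


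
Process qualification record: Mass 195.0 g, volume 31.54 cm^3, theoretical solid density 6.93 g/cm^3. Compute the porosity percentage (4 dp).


rho_part = 195.0 / 31.54 = 6.18262524 g/cm^3
Porosity = (1 - 6.18262524/6.93)*100 = 10.7846 %


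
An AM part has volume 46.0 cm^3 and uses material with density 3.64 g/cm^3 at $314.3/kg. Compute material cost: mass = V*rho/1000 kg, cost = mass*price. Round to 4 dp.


Mass = 46.0*3.64/1000 = 0.16744 kg
Cost = 0.16744 * 314.3 = 52.6264 $


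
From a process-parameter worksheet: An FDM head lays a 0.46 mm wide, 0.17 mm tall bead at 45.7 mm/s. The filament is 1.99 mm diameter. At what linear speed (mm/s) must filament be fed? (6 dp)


Q = 0.46 * 0.17 * 45.7 = 3.57374 mm^3/s
A_fil = pi*(1.99/2)^2 = 3.11025527 mm^2
v_feed = 3.57374 / 3.11025527 = 1.149018 mm/s


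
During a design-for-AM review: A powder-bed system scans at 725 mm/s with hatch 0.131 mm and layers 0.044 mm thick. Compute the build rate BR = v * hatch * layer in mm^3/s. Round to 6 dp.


Rate = 725 * 0.131 * 0.044 = 4.1789 mm^3/s


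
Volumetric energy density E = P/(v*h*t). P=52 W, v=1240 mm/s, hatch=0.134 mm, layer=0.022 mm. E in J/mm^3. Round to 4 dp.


E = 52 / (1240*0.134*0.022) = 14.2251 J/mm^3


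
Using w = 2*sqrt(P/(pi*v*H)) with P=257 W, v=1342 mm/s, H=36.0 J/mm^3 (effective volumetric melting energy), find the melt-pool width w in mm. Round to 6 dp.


w = 2*sqrt(257/(pi*1342*36.0)) = 0.082299 mm


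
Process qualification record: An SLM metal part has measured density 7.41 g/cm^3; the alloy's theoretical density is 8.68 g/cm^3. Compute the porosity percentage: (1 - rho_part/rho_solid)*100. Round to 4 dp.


Porosity = (1-7.41/8.68)*100 = 14.6313 %


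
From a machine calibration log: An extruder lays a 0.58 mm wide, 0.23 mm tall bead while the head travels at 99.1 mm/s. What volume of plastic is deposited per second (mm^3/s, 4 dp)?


Rate = 0.58 * 0.23 * 99.1 = 13.2199 mm^3/s


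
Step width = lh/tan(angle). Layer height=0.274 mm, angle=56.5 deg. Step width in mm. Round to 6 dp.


step = 0.274 / tan(56.5) = 0.181357 mm


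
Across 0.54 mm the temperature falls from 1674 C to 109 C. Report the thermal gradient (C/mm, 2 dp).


G = (1674-109)/0.54 = 2898.15 C/mm


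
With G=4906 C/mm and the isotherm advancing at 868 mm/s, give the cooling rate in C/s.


CR = 4906 * 868 = 4258408 C/s


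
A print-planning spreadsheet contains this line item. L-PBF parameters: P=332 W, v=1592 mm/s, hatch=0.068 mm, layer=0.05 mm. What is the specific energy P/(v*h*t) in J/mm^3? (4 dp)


Build rate = 1592 * 0.068 * 0.05 = 5.4128 mm^3/s
SE = 332 / 5.4128 = 61.3361 J/mm^3


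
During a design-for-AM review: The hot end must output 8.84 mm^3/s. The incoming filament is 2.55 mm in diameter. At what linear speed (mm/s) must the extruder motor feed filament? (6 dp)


A = pi*(2.55/2)^2 = 5.107052
v = 8.84 / 5.107052 = 1.73094 mm/s


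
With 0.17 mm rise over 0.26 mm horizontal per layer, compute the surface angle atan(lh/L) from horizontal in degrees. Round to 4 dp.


angle = atan(0.17/0.26) = 33.1785 degrees


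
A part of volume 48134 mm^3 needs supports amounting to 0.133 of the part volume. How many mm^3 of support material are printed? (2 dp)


V_support = 48134 * 0.133 = 6401.82 mm^3


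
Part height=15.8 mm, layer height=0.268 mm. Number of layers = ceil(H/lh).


Layers = ceil(15.8/0.268) = 59


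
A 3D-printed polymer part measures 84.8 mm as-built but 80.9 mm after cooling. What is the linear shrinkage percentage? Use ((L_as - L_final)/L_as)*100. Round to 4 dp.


Shrinkage = ((84.8-80.9)/84.8)*100 = 4.5991 %


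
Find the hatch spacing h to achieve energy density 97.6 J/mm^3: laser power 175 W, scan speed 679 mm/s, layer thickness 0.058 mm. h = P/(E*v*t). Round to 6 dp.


h = 175 / (97.6*679*0.058) = 0.045529 mm


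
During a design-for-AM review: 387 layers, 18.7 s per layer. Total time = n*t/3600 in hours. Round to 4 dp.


t = 387 * 18.7 / 3600 = 2.0103 hrs


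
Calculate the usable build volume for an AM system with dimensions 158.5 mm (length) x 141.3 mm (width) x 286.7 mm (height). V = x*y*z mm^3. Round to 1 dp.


V = 158.5 * 141.3 * 286.7 = 6420947.5 mm^3


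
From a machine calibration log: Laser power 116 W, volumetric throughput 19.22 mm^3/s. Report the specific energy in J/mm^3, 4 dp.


SE = 116 / 19.22 = 6.0354 J/mm^3


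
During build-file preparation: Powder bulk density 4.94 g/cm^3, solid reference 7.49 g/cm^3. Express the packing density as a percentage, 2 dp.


Packing = (4.94/7.49)*100 = 65.95 %


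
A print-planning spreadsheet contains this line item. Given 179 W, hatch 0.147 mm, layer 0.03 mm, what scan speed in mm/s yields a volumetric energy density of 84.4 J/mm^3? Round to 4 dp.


v = 179 / (84.4*0.147*0.03) = 480.9191 mm/s


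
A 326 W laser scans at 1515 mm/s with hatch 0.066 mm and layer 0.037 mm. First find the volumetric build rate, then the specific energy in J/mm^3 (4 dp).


Build rate = 1515 * 0.066 * 0.037 = 3.69963 mm^3/s
SE = 326 / 3.69963 = 88.1169 J/mm^3


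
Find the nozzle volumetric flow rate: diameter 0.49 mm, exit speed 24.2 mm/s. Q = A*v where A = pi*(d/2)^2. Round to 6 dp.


A = pi*(0.49/2)^2 = 0.1885741 mm^2
Q = 0.1885741 * 24.2 = 4.563493 mm^3/s


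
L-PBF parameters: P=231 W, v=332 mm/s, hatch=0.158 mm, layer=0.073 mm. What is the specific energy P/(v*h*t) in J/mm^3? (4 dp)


Build rate = 332 * 0.158 * 0.073 = 3.829288 mm^3/s
SE = 231 / 3.829288 = 60.3245 J/mm^3


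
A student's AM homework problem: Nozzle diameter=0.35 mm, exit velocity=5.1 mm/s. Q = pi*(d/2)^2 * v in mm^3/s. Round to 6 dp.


A = pi*(0.35/2)^2 = 0.09621128 mm^2
Q = 0.09621128 * 5.1 = 0.490678 mm^3/s


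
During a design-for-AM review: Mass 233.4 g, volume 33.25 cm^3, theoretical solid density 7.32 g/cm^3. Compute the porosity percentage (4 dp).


rho_part = 233.4 / 33.25 = 7.01954887 g/cm^3
Porosity = (1 - 7.01954887/7.32)*100 = 4.1045 %


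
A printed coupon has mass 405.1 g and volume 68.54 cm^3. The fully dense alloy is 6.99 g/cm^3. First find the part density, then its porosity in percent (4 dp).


rho_part = 405.1 / 68.54 = 5.91041727 g/cm^3
Porosity = (1 - 5.91041727/6.99)*100 = 15.4447 %


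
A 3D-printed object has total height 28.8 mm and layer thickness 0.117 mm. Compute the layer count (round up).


Layers = ceil(28.8/0.117) = 247


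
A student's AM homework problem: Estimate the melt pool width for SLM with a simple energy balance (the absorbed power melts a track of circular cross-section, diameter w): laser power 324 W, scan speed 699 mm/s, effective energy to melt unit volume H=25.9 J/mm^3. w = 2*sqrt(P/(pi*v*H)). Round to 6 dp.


w = 2*sqrt(324/(pi*699*25.9)) = 0.150952 mm


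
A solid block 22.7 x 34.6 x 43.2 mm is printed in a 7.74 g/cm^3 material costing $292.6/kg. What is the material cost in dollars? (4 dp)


V = 22.7 * 34.6 * 43.2 = 33930.144 mm^3 = 33.930144 cm^3
Mass = 33.930144 * 7.74 / 1000 = 0.26261931 kg
Cost = 0.26261931 * 292.6 = 76.8424 $


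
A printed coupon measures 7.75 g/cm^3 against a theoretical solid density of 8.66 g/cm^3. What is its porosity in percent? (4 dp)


Porosity = (1-7.75/8.66)*100 = 10.5081 %


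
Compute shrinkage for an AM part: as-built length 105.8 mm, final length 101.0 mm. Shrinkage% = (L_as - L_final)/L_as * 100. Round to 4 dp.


Shrinkage = ((105.8-101.0)/105.8)*100 = 4.5369 %


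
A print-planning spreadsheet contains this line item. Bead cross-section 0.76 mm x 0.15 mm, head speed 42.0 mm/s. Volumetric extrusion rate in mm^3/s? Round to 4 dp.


Rate = 0.76 * 0.15 * 42.0 = 4.788 mm^3/s


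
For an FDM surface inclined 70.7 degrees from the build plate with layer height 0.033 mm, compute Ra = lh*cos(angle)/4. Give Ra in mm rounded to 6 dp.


Ra = 0.033 * cos(70.7) / 4 = 0.002727 mm


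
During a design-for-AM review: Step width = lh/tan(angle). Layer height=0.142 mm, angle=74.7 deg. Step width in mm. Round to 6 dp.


step = 0.142 / tan(74.7) = 0.038847 mm


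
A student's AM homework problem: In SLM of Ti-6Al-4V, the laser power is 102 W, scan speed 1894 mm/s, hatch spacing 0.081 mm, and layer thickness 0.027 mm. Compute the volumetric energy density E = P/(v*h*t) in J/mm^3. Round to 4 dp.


E = 102 / (1894*0.081*0.027) = 24.6247 J/mm^3


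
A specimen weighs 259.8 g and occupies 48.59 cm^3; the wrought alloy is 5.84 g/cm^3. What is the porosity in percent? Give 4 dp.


rho_part = 259.8 / 48.59 = 5.34677917 g/cm^3
Porosity = (1 - 5.34677917/5.84)*100 = 8.4456 %


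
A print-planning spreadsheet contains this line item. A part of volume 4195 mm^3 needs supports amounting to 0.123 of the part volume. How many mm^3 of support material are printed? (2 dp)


V_support = 4195 * 0.123 = 515.99 mm^3


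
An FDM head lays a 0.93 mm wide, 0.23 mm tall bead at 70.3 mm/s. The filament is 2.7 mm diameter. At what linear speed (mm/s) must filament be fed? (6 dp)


Q = 0.93 * 0.23 * 70.3 = 15.03717 mm^3/s
A_fil = pi*(2.7/2)^2 = 5.72555261 mm^2
v_feed = 15.03717 / 5.72555261 = 2.626326 mm/s


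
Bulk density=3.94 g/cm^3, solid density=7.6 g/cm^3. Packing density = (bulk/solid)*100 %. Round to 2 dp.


Packing = (3.94/7.6)*100 = 51.84 %


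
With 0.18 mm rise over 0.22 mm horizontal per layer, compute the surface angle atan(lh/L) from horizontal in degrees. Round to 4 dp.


angle = atan(0.18/0.22) = 39.2894 degrees


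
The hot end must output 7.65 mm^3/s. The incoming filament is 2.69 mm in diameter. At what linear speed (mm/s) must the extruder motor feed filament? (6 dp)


A = pi*(2.69/2)^2 = 5.68322
v = 7.65 / 5.68322 = 1.346068 mm/s


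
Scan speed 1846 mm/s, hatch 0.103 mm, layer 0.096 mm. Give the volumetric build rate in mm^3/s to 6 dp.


Rate = 1846 * 0.103 * 0.096 = 18.253248 mm^3/s


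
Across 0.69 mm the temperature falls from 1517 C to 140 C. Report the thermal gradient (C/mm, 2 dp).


G = (1517-140)/0.69 = 1995.65 C/mm


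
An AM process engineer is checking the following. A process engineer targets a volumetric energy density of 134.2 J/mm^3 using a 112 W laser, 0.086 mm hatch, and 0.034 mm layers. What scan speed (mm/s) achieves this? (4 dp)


v = 112 / (134.2*0.086*0.034) = 285.4225 mm/s


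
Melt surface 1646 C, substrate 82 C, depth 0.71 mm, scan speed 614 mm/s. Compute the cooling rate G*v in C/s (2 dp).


G = (1646-82)/0.71 = 2202.81690141 C/mm
CR = 2202.81690141 * 614 = 1352529.58 C/s


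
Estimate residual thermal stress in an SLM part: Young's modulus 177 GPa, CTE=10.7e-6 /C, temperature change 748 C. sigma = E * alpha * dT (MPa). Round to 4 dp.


sigma = 177*1000 * 10.7e-6 * 748 = 1416.6372 MPa


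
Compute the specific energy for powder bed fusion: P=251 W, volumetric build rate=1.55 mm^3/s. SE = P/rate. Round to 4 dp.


SE = 251 / 1.55 = 161.9355 J/mm^3


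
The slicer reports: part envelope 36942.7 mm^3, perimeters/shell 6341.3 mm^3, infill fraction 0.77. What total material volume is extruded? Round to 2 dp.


V_infill = (36942.7 - 6341.3) * 0.77 = 23563.08
V_total = 6341.3 + 23563.08 = 29904.38 mm^3


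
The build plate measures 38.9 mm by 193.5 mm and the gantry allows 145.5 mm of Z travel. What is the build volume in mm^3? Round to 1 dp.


V = 38.9 * 193.5 * 145.5 = 1095200.3 mm^3


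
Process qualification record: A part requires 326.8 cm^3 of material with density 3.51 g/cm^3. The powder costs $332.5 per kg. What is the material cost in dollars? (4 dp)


Mass = 326.8*3.51/1000 = 1.147068 kg
Cost = 1.147068 * 332.5 = 381.4001 $


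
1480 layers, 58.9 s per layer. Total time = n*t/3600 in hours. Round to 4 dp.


t = 1480 * 58.9 / 3600 = 24.2144 hrs


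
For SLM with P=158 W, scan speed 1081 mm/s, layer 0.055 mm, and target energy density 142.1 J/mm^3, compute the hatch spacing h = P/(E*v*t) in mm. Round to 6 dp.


h = 158 / (142.1*1081*0.055) = 0.018701 mm


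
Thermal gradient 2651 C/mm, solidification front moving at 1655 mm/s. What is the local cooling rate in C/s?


CR = 2651 * 1655 = 4387405 C/s


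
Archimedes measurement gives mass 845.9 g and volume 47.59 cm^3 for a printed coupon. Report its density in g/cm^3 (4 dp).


rho = 845.9 / 47.59 = 17.7747 g/cm^3


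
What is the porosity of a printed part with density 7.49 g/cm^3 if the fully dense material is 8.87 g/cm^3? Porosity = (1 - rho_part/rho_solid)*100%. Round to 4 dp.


Porosity = (1-7.49/8.87)*100 = 15.5581 %


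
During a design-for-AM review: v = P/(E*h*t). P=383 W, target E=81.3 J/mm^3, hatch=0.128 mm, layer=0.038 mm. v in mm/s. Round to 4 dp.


v = 383 / (81.3*0.128*0.038) = 968.5335 mm/s


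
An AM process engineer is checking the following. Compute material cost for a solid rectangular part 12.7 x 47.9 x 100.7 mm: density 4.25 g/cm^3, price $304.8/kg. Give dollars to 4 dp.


V = 12.7 * 47.9 * 100.7 = 61258.831 mm^3 = 61.258831 cm^3
Mass = 61.258831 * 4.25 / 1000 = 0.26035003 kg
Cost = 0.26035003 * 304.8 = 79.3547 $


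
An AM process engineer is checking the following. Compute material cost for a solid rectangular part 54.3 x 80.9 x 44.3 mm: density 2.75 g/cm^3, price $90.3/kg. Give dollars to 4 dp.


V = 54.3 * 80.9 * 44.3 = 194604.141 mm^3 = 194.604141 cm^3
Mass = 194.604141 * 2.75 / 1000 = 0.53516139 kg
Cost = 0.53516139 * 90.3 = 48.3251 $


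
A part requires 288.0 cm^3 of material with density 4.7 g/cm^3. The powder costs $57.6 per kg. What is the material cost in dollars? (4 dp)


Mass = 288.0*4.7/1000 = 1.3536 kg
Cost = 1.3536 * 57.6 = 77.9674 $


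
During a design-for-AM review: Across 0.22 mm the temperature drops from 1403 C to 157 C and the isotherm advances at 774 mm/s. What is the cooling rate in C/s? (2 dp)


G = (1403-157)/0.22 = 5663.63636364 C/mm
CR = 5663.63636364 * 774 = 4383654.55 C/s


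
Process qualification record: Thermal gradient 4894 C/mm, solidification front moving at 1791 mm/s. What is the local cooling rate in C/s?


CR = 4894 * 1791 = 8765154 C/s


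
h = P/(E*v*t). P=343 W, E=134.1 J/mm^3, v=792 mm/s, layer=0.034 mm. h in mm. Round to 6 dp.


h = 343 / (134.1*792*0.034) = 0.094986 mm


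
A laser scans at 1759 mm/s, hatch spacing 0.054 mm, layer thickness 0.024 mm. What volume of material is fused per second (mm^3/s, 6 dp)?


Rate = 1759 * 0.054 * 0.024 = 2.279664 mm^3/s


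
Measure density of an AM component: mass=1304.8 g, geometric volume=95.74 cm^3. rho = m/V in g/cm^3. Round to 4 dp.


rho = 1304.8 / 95.74 = 13.6286 g/cm^3


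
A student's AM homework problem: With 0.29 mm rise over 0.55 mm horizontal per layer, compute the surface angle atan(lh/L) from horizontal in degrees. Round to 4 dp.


angle = atan(0.29/0.55) = 27.8015 degrees


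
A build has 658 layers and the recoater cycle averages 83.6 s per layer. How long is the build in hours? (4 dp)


t = 658 * 83.6 / 3600 = 15.2802 hrs


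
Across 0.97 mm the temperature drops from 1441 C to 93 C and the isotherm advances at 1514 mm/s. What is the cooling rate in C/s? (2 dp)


G = (1441-93)/0.97 = 1389.69072165 C/mm
CR = 1389.69072165 * 1514 = 2103991.75 C/s


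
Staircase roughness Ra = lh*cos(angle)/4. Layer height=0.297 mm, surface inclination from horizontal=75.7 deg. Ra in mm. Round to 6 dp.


Ra = 0.297 * cos(75.7) / 4 = 0.01834 mm


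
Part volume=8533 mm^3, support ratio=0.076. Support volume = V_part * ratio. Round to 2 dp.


V_support = 8533 * 0.076 = 648.51 mm^3


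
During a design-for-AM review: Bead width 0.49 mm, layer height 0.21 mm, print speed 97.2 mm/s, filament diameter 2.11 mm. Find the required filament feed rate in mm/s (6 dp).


Q = 0.49 * 0.21 * 97.2 = 10.00188 mm^3/s
A_fil = pi*(2.11/2)^2 = 3.49667116 mm^2
v_feed = 10.00188 / 3.49667116 = 2.860401 mm/s


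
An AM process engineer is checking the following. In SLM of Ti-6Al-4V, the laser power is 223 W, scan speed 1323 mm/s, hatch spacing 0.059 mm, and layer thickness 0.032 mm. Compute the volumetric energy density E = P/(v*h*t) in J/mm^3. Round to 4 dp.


E = 223 / (1323*0.059*0.032) = 89.2777 J/mm^3


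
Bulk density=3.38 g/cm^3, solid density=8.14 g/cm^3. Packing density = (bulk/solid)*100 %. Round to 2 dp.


Packing = (3.38/8.14)*100 = 41.52 %


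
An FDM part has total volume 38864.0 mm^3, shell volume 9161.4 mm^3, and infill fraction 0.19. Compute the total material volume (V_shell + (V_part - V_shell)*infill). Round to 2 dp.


V_infill = (38864.0 - 9161.4) * 0.19 = 5643.49
V_total = 9161.4 + 5643.49 = 14804.89 mm^3


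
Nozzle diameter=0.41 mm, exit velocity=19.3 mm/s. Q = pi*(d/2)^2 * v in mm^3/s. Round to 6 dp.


A = pi*(0.41/2)^2 = 0.13202543 mm^2
Q = 0.13202543 * 19.3 = 2.548091 mm^3/s


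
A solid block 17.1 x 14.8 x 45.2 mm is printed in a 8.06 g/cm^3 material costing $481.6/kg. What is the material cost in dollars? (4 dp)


V = 17.1 * 14.8 * 45.2 = 11439.216 mm^3 = 11.439216 cm^3
Mass = 11.439216 * 8.06 / 1000 = 0.09220008 kg
Cost = 0.09220008 * 481.6 = 44.4036 $


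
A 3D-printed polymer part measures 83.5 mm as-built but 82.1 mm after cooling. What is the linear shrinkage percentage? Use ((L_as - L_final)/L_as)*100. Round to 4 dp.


Shrinkage = ((83.5-82.1)/83.5)*100 = 1.6766 %


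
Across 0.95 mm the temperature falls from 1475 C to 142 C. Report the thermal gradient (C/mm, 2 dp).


G = (1475-142)/0.95 = 1403.16 C/mm


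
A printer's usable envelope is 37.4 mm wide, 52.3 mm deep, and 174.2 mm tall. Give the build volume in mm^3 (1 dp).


V = 37.4 * 52.3 * 174.2 = 340738.7 mm^3


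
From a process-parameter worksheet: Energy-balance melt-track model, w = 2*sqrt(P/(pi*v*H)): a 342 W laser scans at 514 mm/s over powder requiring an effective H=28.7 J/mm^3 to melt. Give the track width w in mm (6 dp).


w = 2*sqrt(342/(pi*514*28.7)) = 0.171809 mm


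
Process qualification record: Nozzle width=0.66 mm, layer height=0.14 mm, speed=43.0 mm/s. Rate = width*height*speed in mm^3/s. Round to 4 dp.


Rate = 0.66 * 0.14 * 43.0 = 3.9732 mm^3/s


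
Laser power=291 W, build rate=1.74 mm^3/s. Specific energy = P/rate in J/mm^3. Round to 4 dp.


SE = 291 / 1.74 = 167.2414 J/mm^3


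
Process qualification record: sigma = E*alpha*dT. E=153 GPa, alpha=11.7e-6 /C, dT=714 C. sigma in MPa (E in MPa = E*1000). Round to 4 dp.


sigma = 153*1000 * 11.7e-6 * 714 = 1278.1314 MPa


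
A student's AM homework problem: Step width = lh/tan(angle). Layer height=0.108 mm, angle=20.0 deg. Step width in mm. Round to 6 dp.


step = 0.108 / tan(20.0) = 0.296728 mm


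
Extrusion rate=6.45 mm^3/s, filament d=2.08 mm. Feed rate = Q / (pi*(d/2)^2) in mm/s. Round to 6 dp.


A = pi*(2.08/2)^2 = 3.397947
v = 6.45 / 3.397947 = 1.898205 mm/s


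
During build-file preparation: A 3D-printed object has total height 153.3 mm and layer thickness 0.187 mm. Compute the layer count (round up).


Layers = ceil(153.3/0.187) = 820


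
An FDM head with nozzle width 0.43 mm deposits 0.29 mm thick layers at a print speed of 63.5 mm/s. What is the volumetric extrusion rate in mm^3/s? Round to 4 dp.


Rate = 0.43 * 0.29 * 63.5 = 7.9185 mm^3/s


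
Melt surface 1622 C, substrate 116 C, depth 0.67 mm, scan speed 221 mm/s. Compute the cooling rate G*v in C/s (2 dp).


G = (1622-116)/0.67 = 2247.76119403 C/mm
CR = 2247.76119403 * 221 = 496755.22 C/s


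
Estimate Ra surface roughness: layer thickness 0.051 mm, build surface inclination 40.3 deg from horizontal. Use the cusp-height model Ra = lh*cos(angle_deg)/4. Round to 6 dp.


Ra = 0.051 * cos(40.3) / 4 = 0.009724 mm


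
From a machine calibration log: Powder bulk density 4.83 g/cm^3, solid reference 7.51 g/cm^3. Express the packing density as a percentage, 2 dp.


Packing = (4.83/7.51)*100 = 64.31 %


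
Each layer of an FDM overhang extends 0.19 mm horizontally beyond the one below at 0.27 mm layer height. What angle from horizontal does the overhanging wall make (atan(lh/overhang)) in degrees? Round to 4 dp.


angle = atan(0.27/0.19) = 54.8658 degrees


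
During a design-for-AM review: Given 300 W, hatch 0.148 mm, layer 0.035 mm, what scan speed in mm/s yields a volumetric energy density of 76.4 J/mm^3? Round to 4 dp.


v = 300 / (76.4*0.148*0.035) = 758.0505 mm/s


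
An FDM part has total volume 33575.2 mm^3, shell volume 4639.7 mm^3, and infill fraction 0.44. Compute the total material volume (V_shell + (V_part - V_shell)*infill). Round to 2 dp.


V_infill = (33575.2 - 4639.7) * 0.44 = 12731.62
V_total = 4639.7 + 12731.62 = 17371.32 mm^3


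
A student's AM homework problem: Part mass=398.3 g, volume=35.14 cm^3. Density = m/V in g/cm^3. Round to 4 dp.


rho = 398.3 / 35.14 = 11.3347 g/cm^3


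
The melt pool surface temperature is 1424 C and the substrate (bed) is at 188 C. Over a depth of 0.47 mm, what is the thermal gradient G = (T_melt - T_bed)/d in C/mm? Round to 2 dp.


G = (1424-188)/0.47 = 2629.79 C/mm


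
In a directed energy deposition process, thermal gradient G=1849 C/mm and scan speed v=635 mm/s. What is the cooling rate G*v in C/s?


CR = 1849 * 635 = 1174115 C/s


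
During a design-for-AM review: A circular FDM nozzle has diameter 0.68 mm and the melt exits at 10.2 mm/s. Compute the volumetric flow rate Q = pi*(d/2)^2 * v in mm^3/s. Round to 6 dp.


A = pi*(0.68/2)^2 = 0.36316811 mm^2
Q = 0.36316811 * 10.2 = 3.704315 mm^3/s


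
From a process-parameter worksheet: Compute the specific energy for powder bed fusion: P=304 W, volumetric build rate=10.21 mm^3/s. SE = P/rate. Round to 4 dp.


SE = 304 / 10.21 = 29.7747 J/mm^3


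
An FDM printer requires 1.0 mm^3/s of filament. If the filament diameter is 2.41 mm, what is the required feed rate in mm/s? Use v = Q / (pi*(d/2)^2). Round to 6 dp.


A = pi*(2.41/2)^2 = 4.561671
v = 1.0 / 4.561671 = 0.219218 mm/s


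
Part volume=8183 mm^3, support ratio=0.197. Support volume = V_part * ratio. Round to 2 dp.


V_support = 8183 * 0.197 = 1612.05 mm^3


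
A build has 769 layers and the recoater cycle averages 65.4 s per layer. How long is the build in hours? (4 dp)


t = 769 * 65.4 / 3600 = 13.9702 hrs


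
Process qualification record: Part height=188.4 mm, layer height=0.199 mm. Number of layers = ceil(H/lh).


Layers = ceil(188.4/0.199) = 947


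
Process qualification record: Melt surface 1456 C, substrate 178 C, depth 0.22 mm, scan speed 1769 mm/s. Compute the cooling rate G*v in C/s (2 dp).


G = (1456-178)/0.22 = 5809.09090909 C/mm
CR = 5809.09090909 * 1769 = 10276281.82 C/s


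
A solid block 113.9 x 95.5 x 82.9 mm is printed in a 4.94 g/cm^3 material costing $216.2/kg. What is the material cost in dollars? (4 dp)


V = 113.9 * 95.5 * 82.9 = 901740.605 mm^3 = 901.740605 cm^3
Mass = 901.740605 * 4.94 / 1000 = 4.45459859 kg
Cost = 4.45459859 * 216.2 = 963.0842 $


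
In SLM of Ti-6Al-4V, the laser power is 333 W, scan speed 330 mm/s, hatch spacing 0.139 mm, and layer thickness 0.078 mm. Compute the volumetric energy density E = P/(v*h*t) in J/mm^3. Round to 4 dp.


E = 333 / (330*0.139*0.078) = 93.0724 J/mm^3


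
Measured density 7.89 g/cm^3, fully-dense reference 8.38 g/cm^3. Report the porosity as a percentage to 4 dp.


Porosity = (1-7.89/8.38)*100 = 5.8473 %


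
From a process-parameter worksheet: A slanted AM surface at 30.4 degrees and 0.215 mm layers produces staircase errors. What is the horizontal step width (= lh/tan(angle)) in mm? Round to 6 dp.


step = 0.215 / tan(30.4) = 0.366459 mm
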